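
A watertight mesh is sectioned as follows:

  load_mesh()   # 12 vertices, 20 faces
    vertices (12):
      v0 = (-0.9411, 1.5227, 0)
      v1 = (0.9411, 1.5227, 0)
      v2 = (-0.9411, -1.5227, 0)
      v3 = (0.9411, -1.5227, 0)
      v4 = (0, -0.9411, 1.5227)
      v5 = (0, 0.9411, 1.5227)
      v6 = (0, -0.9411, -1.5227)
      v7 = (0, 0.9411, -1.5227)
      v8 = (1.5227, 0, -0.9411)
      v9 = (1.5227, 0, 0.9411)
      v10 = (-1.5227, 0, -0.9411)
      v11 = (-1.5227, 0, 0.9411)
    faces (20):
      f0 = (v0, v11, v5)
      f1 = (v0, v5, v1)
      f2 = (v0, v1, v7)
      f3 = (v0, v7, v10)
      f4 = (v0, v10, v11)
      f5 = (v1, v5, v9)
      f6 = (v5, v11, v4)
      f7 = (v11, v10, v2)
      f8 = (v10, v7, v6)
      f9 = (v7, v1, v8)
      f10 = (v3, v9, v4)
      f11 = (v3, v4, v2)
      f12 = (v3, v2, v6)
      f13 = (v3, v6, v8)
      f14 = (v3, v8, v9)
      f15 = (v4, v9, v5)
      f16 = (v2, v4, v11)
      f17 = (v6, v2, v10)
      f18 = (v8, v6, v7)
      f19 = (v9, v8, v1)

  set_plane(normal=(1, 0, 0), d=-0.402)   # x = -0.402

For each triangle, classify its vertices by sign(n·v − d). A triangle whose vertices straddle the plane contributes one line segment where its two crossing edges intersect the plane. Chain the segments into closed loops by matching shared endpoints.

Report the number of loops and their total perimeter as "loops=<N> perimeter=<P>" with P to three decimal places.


Straddling triangles (10 of 20):
  (v0,v11,v5) [--+] → (-0.402, 0.692645, 1.36915)–(-0.402, 1.18954, 0.872264)  len=0.7027
  (v0,v5,v1) [-++] → (-0.402, 1.18954, 0.872264)–(-0.402, 1.5227, 0)  len=0.9337
  (v0,v1,v7) [-++] → (-0.402, 1.5227, 0)–(-0.402, 1.18954, -0.872264)  len=0.9337
  (v0,v7,v10) [-+-] → (-0.402, 1.18954, -0.872264)–(-0.402, 0.692645, -1.36915)  len=0.7027
  (v5,v11,v4) [+-+] → (-0.402, 0.692645, 1.36915)–(-0.402, -0.692645, 1.36915)  len=1.3853
  (v10,v7,v6) [-++] → (-0.402, 0.692645, -1.36915)–(-0.402, -0.692645, -1.36915)  len=1.3853
  (v3,v4,v2) [++-] → (-0.402, -1.18954, 0.872264)–(-0.402, -1.5227, 0)  len=0.9337
  (v3,v2,v6) [+-+] → (-0.402, -1.5227, 0)–(-0.402, -1.18954, -0.872264)  len=0.9337
  (v2,v4,v11) [-+-] → (-0.402, -1.18954, 0.872264)–(-0.402, -0.692645, 1.36915)  len=0.7027
  (v6,v2,v10) [+--] → (-0.402, -1.18954, -0.872264)–(-0.402, -0.692645, -1.36915)  len=0.7027

Chained into 1 loop(s):
  loop 1: 10 segments, perimeter = 9.3163
Total perimeter = 9.316

loops=1 perimeter=9.316


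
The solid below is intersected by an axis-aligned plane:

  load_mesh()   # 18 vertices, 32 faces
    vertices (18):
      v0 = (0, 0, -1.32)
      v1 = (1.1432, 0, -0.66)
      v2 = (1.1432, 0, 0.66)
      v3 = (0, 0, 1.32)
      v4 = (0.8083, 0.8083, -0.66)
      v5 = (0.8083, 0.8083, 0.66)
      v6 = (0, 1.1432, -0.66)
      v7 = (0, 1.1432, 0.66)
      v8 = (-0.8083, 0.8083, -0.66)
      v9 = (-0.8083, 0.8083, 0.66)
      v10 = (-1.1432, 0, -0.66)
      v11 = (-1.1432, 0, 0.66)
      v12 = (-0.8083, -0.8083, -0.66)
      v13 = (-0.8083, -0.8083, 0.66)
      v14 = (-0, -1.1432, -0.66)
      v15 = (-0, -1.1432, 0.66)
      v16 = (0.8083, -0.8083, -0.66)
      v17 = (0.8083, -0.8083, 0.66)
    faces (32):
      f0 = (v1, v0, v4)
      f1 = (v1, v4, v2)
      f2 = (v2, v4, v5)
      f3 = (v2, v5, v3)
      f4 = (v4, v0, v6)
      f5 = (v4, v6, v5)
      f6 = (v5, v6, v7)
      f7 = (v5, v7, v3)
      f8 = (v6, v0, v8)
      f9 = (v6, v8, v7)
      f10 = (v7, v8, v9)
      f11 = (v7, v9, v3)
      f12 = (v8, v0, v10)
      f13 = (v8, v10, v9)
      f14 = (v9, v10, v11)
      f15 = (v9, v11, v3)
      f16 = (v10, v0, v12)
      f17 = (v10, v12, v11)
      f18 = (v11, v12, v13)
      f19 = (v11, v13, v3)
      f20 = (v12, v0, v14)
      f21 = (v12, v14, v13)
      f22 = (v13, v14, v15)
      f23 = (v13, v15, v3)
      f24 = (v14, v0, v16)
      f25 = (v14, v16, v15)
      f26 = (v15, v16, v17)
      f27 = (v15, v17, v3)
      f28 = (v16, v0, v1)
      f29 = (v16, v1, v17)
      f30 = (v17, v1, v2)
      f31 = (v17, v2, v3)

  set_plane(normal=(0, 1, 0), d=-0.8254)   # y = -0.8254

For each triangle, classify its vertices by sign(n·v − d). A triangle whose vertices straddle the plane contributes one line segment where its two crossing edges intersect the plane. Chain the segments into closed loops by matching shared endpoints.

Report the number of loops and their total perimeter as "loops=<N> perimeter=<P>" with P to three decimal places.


Straddling triangles (8 of 32):
  (v12,v0,v14) [++-] → (0, -0.8254, -0.843474)–(-0.767028, -0.8254, -0.66)  len=0.7887
  (v12,v14,v13) [+-+] → (-0.767028, -0.8254, -0.66)–(-0.767028, -0.8254, 0.592601)  len=1.2526
  (v13,v14,v15) [+--] → (-0.767028, -0.8254, 0.592601)–(-0.767028, -0.8254, 0.66)  len=0.0674
  (v13,v15,v3) [+-+] → (-0.767028, -0.8254, 0.66)–(0, -0.8254, 0.843474)  len=0.7887
  (v14,v0,v16) [-++] → (0, -0.8254, -0.843474)–(0.767028, -0.8254, -0.66)  len=0.7887
  (v14,v16,v15) [-+-] → (0.767028, -0.8254, -0.66)–(0.767028, -0.8254, -0.592601)  len=0.0674
  (v15,v16,v17) [-++] → (0.767028, -0.8254, -0.592601)–(0.767028, -0.8254, 0.66)  len=1.2526
  (v15,v17,v3) [-++] → (0.767028, -0.8254, 0.66)–(0, -0.8254, 0.843474)  len=0.7887

Chained into 1 loop(s):
  loop 1: 8 segments, perimeter = 5.7947
Total perimeter = 5.795

loops=1 perimeter=5.795


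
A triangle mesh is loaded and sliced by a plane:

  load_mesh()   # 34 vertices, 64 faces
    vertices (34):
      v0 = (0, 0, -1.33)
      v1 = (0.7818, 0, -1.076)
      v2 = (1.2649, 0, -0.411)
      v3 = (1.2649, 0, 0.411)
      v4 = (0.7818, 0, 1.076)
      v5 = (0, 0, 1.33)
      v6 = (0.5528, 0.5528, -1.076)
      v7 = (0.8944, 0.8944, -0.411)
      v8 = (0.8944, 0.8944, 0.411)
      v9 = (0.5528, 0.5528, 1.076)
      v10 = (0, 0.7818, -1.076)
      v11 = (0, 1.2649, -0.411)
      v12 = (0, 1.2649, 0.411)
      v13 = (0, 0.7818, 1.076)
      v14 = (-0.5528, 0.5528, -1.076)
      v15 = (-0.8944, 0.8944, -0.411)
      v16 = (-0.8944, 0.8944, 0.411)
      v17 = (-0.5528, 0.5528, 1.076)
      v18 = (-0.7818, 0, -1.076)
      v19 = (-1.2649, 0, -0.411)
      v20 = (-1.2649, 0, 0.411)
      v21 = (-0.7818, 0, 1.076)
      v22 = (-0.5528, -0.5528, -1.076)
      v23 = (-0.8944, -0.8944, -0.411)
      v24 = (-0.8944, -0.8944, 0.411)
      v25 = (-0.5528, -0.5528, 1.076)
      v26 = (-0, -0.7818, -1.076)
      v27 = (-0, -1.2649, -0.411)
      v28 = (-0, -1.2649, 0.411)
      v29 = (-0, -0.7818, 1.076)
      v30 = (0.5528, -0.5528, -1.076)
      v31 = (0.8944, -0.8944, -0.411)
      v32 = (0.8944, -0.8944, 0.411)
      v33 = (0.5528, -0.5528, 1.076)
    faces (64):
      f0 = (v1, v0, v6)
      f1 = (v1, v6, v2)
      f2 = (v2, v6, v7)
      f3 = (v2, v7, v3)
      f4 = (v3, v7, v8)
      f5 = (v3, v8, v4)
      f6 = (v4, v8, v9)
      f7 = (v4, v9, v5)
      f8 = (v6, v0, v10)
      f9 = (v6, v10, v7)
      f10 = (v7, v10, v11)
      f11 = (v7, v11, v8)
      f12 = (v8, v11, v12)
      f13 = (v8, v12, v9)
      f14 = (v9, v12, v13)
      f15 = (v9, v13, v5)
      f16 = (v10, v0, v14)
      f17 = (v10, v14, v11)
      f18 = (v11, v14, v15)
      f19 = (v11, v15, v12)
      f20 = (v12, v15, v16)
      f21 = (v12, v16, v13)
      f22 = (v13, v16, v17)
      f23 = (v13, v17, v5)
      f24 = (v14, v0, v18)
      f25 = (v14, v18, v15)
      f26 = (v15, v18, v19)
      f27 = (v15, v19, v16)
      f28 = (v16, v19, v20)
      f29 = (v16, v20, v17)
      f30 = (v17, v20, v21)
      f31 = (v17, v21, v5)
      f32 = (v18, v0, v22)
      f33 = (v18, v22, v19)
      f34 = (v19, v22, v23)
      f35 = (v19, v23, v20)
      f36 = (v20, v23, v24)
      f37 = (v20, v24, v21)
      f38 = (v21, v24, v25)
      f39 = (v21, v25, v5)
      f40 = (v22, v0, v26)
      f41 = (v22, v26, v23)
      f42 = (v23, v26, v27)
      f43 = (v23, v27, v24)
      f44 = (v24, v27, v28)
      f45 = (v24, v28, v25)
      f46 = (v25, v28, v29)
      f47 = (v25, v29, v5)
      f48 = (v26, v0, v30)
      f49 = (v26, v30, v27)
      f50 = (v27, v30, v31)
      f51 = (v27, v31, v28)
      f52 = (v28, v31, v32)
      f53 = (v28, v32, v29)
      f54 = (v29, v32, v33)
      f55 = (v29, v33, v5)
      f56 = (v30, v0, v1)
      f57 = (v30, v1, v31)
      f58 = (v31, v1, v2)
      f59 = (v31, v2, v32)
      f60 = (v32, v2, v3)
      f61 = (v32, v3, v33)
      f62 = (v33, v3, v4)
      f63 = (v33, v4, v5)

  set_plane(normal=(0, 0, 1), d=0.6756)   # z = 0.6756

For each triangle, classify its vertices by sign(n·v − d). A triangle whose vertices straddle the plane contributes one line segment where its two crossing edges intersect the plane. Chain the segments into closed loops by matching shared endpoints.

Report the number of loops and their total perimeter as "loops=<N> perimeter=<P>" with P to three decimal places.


Straddling triangles (16 of 64):
  (v3,v8,v4) [--+] → (0.849597, 0.538523, 0.6756)–(1.07268, 0, 0.6756)  len=0.5829
  (v4,v8,v9) [+-+] → (0.849597, 0.538523, 0.6756)–(0.758479, 0.758479, 0.6756)  len=0.2381
  (v8,v12,v9) [--+] → (0.219956, 0.981559, 0.6756)–(0.758479, 0.758479, 0.6756)  len=0.5829
  (v9,v12,v13) [+-+] → (0.219956, 0.981559, 0.6756)–(0, 1.07268, 0.6756)  len=0.2381
  (v12,v16,v13) [--+] → (-0.538523, 0.849597, 0.6756)–(0, 1.07268, 0.6756)  len=0.5829
  (v13,v16,v17) [+-+] → (-0.538523, 0.849597, 0.6756)–(-0.758479, 0.758479, 0.6756)  len=0.2381
  (v16,v20,v17) [--+] → (-0.981559, 0.219956, 0.6756)–(-0.758479, 0.758479, 0.6756)  len=0.5829
  (v17,v20,v21) [+-+] → (-0.981559, 0.219956, 0.6756)–(-1.07268, 0, 0.6756)  len=0.2381
  (v20,v24,v21) [--+] → (-0.849597, -0.538523, 0.6756)–(-1.07268, 0, 0.6756)  len=0.5829
  (v21,v24,v25) [+-+] → (-0.849597, -0.538523, 0.6756)–(-0.758479, -0.758479, 0.6756)  len=0.2381
  (v24,v28,v25) [--+] → (-0.219956, -0.981559, 0.6756)–(-0.758479, -0.758479, 0.6756)  len=0.5829
  (v25,v28,v29) [+-+] → (-0.219956, -0.981559, 0.6756)–(0, -1.07268, 0.6756)  len=0.2381
  (v28,v32,v29) [--+] → (0.538523, -0.849597, 0.6756)–(0, -1.07268, 0.6756)  len=0.5829
  (v29,v32,v33) [+-+] → (0.538523, -0.849597, 0.6756)–(0.758479, -0.758479, 0.6756)  len=0.2381
  (v32,v3,v33) [--+] → (0.981559, -0.219956, 0.6756)–(0.758479, -0.758479, 0.6756)  len=0.5829
  (v33,v3,v4) [+-+] → (0.981559, -0.219956, 0.6756)–(1.07268, 0, 0.6756)  len=0.2381

Chained into 1 loop(s):
  loop 1: 16 segments, perimeter = 6.5679
Total perimeter = 6.568

loops=1 perimeter=6.568


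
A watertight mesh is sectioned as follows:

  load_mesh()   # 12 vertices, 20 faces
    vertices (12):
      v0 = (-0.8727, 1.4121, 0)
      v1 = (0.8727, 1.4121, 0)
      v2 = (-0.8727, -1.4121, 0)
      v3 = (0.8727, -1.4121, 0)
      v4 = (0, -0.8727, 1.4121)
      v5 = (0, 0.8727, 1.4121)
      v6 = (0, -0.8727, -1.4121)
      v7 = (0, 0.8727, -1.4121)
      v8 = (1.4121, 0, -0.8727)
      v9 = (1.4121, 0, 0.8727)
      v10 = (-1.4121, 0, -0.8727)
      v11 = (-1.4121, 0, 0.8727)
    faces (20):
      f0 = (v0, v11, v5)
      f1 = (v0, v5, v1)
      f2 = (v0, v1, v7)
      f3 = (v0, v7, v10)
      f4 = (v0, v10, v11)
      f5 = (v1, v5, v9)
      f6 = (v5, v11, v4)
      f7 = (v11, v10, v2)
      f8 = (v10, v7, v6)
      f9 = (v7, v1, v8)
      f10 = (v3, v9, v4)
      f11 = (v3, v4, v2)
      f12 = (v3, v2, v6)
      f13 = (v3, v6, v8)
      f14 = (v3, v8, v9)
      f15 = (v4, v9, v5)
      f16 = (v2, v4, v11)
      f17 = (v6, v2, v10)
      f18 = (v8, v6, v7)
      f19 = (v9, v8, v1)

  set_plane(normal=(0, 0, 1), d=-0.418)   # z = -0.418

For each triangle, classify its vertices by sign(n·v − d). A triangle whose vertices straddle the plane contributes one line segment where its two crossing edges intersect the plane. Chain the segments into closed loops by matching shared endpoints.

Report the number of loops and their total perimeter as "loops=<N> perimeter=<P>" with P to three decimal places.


Straddling triangles (10 of 20):
  (v0,v1,v7) [++-] → (0.614369, 1.25243, -0.418)–(-0.614369, 1.25243, -0.418)  len=1.2287
  (v0,v7,v10) [+--] → (-0.614369, 1.25243, -0.418)–(-1.13106, 0.735742, -0.418)  len=0.7307
  (v0,v10,v11) [+-+] → (-1.13106, 0.735742, -0.418)–(-1.4121, 0, -0.418)  len=0.7876
  (v11,v10,v2) [+-+] → (-1.4121, 0, -0.418)–(-1.13106, -0.735742, -0.418)  len=0.7876
  (v7,v1,v8) [-+-] → (0.614369, 1.25243, -0.418)–(1.13106, 0.735742, -0.418)  len=0.7307
  (v3,v2,v6) [++-] → (-0.614369, -1.25243, -0.418)–(0.614369, -1.25243, -0.418)  len=1.2287
  (v3,v6,v8) [+--] → (0.614369, -1.25243, -0.418)–(1.13106, -0.735742, -0.418)  len=0.7307
  (v3,v8,v9) [+-+] → (1.13106, -0.735742, -0.418)–(1.4121, 0, -0.418)  len=0.7876
  (v6,v2,v10) [-+-] → (-0.614369, -1.25243, -0.418)–(-1.13106, -0.735742, -0.418)  len=0.7307
  (v9,v8,v1) [+-+] → (1.4121, 0, -0.418)–(1.13106, 0.735742, -0.418)  len=0.7876

Chained into 1 loop(s):
  loop 1: 10 segments, perimeter = 8.5307
Total perimeter = 8.531

loops=1 perimeter=8.531


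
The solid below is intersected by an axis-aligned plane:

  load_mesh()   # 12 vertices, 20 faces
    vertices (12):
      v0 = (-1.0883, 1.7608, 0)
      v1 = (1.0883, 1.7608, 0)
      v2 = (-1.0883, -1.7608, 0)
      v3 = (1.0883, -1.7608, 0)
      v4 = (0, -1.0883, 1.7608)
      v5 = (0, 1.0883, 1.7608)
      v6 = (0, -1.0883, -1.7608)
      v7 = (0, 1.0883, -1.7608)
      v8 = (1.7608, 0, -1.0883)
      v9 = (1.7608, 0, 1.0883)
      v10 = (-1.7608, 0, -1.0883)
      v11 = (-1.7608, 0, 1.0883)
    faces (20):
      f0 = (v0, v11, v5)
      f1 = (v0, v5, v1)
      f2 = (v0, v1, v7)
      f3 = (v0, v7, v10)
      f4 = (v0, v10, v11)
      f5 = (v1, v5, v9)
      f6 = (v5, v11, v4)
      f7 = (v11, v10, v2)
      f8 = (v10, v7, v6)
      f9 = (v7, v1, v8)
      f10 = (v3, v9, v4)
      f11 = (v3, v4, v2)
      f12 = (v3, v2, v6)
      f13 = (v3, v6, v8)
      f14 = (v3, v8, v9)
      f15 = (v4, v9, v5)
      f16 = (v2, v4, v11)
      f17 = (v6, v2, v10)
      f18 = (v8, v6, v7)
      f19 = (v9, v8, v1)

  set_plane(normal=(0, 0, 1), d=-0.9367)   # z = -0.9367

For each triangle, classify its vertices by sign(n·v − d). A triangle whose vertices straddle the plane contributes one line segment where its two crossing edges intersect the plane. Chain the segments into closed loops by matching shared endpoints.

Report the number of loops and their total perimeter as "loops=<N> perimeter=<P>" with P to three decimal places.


loops=1 perimeter=9.637

Straddling triangles (10 of 20):
  (v0,v1,v7) [++-] → (0.509353, 1.40305, -0.9367)–(-0.509353, 1.40305, -0.9367)  len=1.0187
  (v0,v7,v10) [+--] → (-0.509353, 1.40305, -0.9367)–(-1.66712, 0.245279, -0.9367)  len=1.6373
  (v0,v10,v11) [+-+] → (-1.66712, 0.245279, -0.9367)–(-1.7608, 0, -0.9367)  len=0.2626
  (v11,v10,v2) [+-+] → (-1.7608, 0, -0.9367)–(-1.66712, -0.245279, -0.9367)  len=0.2626
  (v7,v1,v8) [-+-] → (0.509353, 1.40305, -0.9367)–(1.66712, 0.245279, -0.9367)  len=1.6373
  (v3,v2,v6) [++-] → (-0.509353, -1.40305, -0.9367)–(0.509353, -1.40305, -0.9367)  len=1.0187
  (v3,v6,v8) [+--] → (0.509353, -1.40305, -0.9367)–(1.66712, -0.245279, -0.9367)  len=1.6373
  (v3,v8,v9) [+-+] → (1.66712, -0.245279, -0.9367)–(1.7608, 0, -0.9367)  len=0.2626
  (v6,v2,v10) [-+-] → (-0.509353, -1.40305, -0.9367)–(-1.66712, -0.245279, -0.9367)  len=1.6373
  (v9,v8,v1) [+-+] → (1.7608, 0, -0.9367)–(1.66712, 0.245279, -0.9367)  len=0.2626

Chained into 1 loop(s):
  loop 1: 10 segments, perimeter = 9.6370
Total perimeter = 9.637


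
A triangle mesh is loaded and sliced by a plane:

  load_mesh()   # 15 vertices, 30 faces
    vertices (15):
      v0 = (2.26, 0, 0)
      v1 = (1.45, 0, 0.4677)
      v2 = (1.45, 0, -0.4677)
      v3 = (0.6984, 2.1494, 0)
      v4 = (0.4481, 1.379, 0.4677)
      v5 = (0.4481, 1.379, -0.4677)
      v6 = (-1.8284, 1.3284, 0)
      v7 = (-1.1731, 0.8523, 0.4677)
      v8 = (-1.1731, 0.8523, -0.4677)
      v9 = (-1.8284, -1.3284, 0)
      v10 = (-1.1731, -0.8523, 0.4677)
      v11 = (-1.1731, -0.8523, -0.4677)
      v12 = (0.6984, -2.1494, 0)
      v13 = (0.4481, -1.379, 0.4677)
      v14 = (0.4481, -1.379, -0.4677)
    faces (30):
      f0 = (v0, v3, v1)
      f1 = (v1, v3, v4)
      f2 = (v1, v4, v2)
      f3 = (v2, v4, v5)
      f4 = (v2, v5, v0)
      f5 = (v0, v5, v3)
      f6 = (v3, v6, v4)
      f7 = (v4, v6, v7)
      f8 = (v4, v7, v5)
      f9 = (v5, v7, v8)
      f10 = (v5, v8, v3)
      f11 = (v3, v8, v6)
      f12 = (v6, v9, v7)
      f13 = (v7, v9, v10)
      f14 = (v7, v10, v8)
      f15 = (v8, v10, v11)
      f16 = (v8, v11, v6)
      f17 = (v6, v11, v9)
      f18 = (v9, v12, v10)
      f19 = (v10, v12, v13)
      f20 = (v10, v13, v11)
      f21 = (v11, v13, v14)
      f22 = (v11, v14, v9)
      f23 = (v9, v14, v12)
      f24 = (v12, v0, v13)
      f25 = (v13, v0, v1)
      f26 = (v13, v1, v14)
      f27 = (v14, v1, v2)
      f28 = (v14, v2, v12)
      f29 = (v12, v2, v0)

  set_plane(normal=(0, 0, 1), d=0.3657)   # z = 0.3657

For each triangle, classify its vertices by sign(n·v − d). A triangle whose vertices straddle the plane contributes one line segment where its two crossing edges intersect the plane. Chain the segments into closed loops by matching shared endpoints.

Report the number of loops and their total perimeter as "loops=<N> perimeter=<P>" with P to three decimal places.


loops=2 perimeter=18.084

Straddling triangles (20 of 30):
  (v0,v3,v1) [--+] → (1.28608, 0.468759, 0.3657)–(1.62665, 0, 0.3657)  len=0.5794
  (v1,v3,v4) [+-+] → (1.28608, 0.468759, 0.3657)–(0.502688, 1.54702, 0.3657)  len=1.3328
  (v1,v4,v2) [++-] → (0.557351, 1.22863, 0.3657)–(1.45, 0, 0.3657)  len=1.5187
  (v2,v4,v5) [-+-] → (0.557351, 1.22863, 0.3657)–(0.4481, 1.379, 0.3657)  len=0.1859
  (v3,v6,v4) [--+] → (-0.0483785, 1.36796, 0.3657)–(0.502688, 1.54702, 0.3657)  len=0.5794
  (v4,v6,v7) [+-+] → (-0.0483785, 1.36796, 0.3657)–(-1.31601, 0.956132, 0.3657)  len=1.3329
  (v4,v7,v5) [++-] → (-0.996317, 0.909734, 0.3657)–(0.4481, 1.379, 0.3657)  len=1.5187
  (v5,v7,v8) [-+-] → (-0.996317, 0.909734, 0.3657)–(-1.1731, 0.8523, 0.3657)  len=0.1859
  (v6,v9,v7) [--+] → (-1.31601, 0.376714, 0.3657)–(-1.31601, 0.956132, 0.3657)  len=0.5794
  (v7,v9,v10) [+-+] → (-1.31601, 0.376714, 0.3657)–(-1.31601, -0.956132, 0.3657)  len=1.3328
  (v7,v10,v8) [++-] → (-1.1731, -0.666423, 0.3657)–(-1.1731, 0.8523, 0.3657)  len=1.5187
  (v8,v10,v11) [-+-] → (-1.1731, -0.666423, 0.3657)–(-1.1731, -0.8523, 0.3657)  len=0.1859
  (v9,v12,v10) [--+] → (-0.764947, -1.13518, 0.3657)–(-1.31601, -0.956132, 0.3657)  len=0.5794
  (v10,v12,v13) [+-+] → (-0.764947, -1.13518, 0.3657)–(0.502688, -1.54702, 0.3657)  len=1.3329
  (v10,v13,v11) [++-] → (0.271317, -1.32157, 0.3657)–(-1.1731, -0.8523, 0.3657)  len=1.5187
  (v11,v13,v14) [-+-] → (0.271317, -1.32157, 0.3657)–(0.4481, -1.379, 0.3657)  len=0.1859
  (v12,v0,v13) [--+] → (0.843255, -1.07826, 0.3657)–(0.502688, -1.54702, 0.3657)  len=0.5794
  (v13,v0,v1) [+-+] → (0.843255, -1.07826, 0.3657)–(1.62665, 0, 0.3657)  len=1.3328
  (v13,v1,v14) [++-] → (1.34075, -0.150372, 0.3657)–(0.4481, -1.379, 0.3657)  len=1.5187
  (v14,v1,v2) [-+-] → (1.34075, -0.150372, 0.3657)–(1.45, 0, 0.3657)  len=0.1859

Chained into 2 loop(s):
  loop 1: 10 segments, perimeter = 9.5612
  loop 2: 10 segments, perimeter = 8.5229
Total perimeter = 18.084


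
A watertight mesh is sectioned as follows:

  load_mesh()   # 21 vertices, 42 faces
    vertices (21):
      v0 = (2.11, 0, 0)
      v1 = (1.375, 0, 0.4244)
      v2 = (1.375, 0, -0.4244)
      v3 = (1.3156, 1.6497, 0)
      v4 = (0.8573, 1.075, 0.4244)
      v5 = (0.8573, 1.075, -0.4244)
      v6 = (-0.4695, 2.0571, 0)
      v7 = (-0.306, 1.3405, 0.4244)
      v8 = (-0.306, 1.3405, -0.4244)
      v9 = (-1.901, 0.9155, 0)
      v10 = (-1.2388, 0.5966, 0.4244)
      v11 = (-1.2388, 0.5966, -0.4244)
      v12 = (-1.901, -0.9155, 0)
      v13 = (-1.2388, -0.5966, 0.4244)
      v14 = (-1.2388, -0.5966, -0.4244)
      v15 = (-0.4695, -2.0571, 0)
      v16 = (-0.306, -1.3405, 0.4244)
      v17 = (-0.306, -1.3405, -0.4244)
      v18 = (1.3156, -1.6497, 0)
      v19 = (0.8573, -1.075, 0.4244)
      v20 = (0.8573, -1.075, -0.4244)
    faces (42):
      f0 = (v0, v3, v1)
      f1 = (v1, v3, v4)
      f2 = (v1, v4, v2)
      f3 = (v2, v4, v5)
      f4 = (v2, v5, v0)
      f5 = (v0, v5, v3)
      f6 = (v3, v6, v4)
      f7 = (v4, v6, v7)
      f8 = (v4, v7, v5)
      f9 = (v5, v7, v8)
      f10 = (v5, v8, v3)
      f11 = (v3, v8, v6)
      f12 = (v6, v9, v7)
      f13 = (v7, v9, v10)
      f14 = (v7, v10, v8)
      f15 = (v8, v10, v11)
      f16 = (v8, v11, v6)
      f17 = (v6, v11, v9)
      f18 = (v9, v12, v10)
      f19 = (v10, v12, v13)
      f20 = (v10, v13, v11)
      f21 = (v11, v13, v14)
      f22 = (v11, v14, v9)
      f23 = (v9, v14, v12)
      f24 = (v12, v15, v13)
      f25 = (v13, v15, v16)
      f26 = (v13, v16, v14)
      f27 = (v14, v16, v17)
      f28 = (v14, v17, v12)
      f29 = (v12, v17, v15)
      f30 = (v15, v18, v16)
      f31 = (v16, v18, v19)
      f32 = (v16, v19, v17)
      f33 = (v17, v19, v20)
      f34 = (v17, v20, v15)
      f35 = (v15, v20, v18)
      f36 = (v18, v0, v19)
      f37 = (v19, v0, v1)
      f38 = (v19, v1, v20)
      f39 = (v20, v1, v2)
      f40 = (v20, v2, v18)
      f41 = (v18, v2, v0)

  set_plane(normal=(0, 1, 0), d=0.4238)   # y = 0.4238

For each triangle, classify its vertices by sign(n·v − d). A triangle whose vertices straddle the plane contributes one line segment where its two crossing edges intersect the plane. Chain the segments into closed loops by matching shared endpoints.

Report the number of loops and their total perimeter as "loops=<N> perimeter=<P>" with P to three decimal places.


Straddling triangles (12 of 42):
  (v0,v3,v1) [-+-] → (1.90592, 0.4238, 0)–(1.35974, 0.4238, 0.315374)  len=0.6307
  (v1,v3,v4) [-++] → (1.35974, 0.4238, 0.315374)–(1.17091, 0.4238, 0.4244)  len=0.2180
  (v1,v4,v2) [-+-] → (1.17091, 0.4238, 0.4244)–(1.17091, 0.4238, -0.0897754)  len=0.5142
  (v2,v4,v5) [-++] → (1.17091, 0.4238, -0.0897754)–(1.17091, 0.4238, -0.4244)  len=0.3346
  (v2,v5,v0) [-+-] → (1.17091, 0.4238, -0.4244)–(1.61614, 0.4238, -0.167312)  len=0.5141
  (v0,v5,v3) [-++] → (1.61614, 0.4238, -0.167312)–(1.90592, 0.4238, 0)  len=0.3346
  (v9,v12,v10) [+-+] → (-1.901, 0.4238, 0)–(-1.31447, 0.4238, 0.3759)  len=0.6966
  (v10,v12,v13) [+--] → (-1.31447, 0.4238, 0.3759)–(-1.2388, 0.4238, 0.4244)  len=0.0899
  (v10,v13,v11) [+-+] → (-1.2388, 0.4238, 0.4244)–(-1.2388, 0.4238, -0.301476)  len=0.7259
  (v11,v13,v14) [+--] → (-1.2388, 0.4238, -0.301476)–(-1.2388, 0.4238, -0.4244)  len=0.1229
  (v11,v14,v9) [+-+] → (-1.2388, 0.4238, -0.4244)–(-1.68567, 0.4238, -0.138005)  len=0.5308
  (v9,v14,v12) [+--] → (-1.68567, 0.4238, -0.138005)–(-1.901, 0.4238, 0)  len=0.2558

Chained into 2 loop(s):
  loop 1: 6 segments, perimeter = 2.5463
  loop 2: 6 segments, perimeter = 2.4219
Total perimeter = 4.968

loops=2 perimeter=4.968


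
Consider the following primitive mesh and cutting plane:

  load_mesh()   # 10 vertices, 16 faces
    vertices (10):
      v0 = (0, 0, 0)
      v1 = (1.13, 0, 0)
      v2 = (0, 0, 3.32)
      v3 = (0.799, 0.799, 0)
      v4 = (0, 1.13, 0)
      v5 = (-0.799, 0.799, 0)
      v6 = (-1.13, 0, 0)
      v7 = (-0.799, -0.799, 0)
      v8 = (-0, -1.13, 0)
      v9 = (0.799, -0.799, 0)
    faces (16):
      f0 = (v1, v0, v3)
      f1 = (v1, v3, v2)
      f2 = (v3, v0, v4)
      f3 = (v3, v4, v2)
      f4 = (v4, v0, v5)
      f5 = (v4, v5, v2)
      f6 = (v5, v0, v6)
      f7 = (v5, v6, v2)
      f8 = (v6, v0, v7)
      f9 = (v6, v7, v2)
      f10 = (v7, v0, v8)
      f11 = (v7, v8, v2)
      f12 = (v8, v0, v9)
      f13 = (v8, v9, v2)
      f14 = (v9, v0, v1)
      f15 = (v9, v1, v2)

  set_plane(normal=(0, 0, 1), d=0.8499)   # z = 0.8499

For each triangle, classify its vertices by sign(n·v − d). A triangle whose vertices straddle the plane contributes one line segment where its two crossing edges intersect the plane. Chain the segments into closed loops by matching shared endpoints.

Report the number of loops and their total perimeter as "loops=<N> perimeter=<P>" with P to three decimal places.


loops=1 perimeter=5.148

Straddling triangles (8 of 16):
  (v1,v3,v2) [--+] → (0.594461, 0.594461, 0.8499)–(0.840727, 0, 0.8499)  len=0.6435
  (v3,v4,v2) [--+] → (0, 0.840727, 0.8499)–(0.594461, 0.594461, 0.8499)  len=0.6435
  (v4,v5,v2) [--+] → (-0.594461, 0.594461, 0.8499)–(0, 0.840727, 0.8499)  len=0.6435
  (v5,v6,v2) [--+] → (-0.840727, 0, 0.8499)–(-0.594461, 0.594461, 0.8499)  len=0.6435
  (v6,v7,v2) [--+] → (-0.594461, -0.594461, 0.8499)–(-0.840727, 0, 0.8499)  len=0.6435
  (v7,v8,v2) [--+] → (0, -0.840727, 0.8499)–(-0.594461, -0.594461, 0.8499)  len=0.6435
  (v8,v9,v2) [--+] → (0.594461, -0.594461, 0.8499)–(0, -0.840727, 0.8499)  len=0.6435
  (v9,v1,v2) [--+] → (0.840727, 0, 0.8499)–(0.594461, -0.594461, 0.8499)  len=0.6435

Chained into 1 loop(s):
  loop 1: 8 segments, perimeter = 5.1476
Total perimeter = 5.148


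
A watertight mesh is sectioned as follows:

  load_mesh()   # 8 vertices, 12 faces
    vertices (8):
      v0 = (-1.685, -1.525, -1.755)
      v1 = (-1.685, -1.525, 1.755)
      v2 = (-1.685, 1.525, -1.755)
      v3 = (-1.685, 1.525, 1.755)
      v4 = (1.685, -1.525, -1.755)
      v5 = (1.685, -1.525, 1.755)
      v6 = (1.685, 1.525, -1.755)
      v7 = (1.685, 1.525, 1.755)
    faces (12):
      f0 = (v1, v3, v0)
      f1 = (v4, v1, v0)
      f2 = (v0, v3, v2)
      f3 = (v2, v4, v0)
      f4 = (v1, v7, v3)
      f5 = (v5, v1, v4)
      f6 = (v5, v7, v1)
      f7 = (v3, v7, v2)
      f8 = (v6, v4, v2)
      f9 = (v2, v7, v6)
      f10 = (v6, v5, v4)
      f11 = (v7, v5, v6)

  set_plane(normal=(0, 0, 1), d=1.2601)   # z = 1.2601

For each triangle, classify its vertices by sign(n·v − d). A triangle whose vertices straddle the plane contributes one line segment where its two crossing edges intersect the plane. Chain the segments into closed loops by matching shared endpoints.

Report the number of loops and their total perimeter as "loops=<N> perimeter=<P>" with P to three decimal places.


Straddling triangles (8 of 12):
  (v1,v3,v0) [++-] → (-1.685, 1.09496, 1.2601)–(-1.685, -1.525, 1.2601)  len=2.6200
  (v4,v1,v0) [-+-] → (-1.20984, -1.525, 1.2601)–(-1.685, -1.525, 1.2601)  len=0.4752
  (v0,v3,v2) [-+-] → (-1.685, 1.09496, 1.2601)–(-1.685, 1.525, 1.2601)  len=0.4300
  (v5,v1,v4) [++-] → (-1.20984, -1.525, 1.2601)–(1.685, -1.525, 1.2601)  len=2.8948
  (v3,v7,v2) [++-] → (1.20984, 1.525, 1.2601)–(-1.685, 1.525, 1.2601)  len=2.8948
  (v2,v7,v6) [-+-] → (1.20984, 1.525, 1.2601)–(1.685, 1.525, 1.2601)  len=0.4752
  (v6,v5,v4) [-+-] → (1.685, -1.09496, 1.2601)–(1.685, -1.525, 1.2601)  len=0.4300
  (v7,v5,v6) [++-] → (1.685, -1.09496, 1.2601)–(1.685, 1.525, 1.2601)  len=2.6200

Chained into 1 loop(s):
  loop 1: 8 segments, perimeter = 12.8400
Total perimeter = 12.840

loops=1 perimeter=12.840


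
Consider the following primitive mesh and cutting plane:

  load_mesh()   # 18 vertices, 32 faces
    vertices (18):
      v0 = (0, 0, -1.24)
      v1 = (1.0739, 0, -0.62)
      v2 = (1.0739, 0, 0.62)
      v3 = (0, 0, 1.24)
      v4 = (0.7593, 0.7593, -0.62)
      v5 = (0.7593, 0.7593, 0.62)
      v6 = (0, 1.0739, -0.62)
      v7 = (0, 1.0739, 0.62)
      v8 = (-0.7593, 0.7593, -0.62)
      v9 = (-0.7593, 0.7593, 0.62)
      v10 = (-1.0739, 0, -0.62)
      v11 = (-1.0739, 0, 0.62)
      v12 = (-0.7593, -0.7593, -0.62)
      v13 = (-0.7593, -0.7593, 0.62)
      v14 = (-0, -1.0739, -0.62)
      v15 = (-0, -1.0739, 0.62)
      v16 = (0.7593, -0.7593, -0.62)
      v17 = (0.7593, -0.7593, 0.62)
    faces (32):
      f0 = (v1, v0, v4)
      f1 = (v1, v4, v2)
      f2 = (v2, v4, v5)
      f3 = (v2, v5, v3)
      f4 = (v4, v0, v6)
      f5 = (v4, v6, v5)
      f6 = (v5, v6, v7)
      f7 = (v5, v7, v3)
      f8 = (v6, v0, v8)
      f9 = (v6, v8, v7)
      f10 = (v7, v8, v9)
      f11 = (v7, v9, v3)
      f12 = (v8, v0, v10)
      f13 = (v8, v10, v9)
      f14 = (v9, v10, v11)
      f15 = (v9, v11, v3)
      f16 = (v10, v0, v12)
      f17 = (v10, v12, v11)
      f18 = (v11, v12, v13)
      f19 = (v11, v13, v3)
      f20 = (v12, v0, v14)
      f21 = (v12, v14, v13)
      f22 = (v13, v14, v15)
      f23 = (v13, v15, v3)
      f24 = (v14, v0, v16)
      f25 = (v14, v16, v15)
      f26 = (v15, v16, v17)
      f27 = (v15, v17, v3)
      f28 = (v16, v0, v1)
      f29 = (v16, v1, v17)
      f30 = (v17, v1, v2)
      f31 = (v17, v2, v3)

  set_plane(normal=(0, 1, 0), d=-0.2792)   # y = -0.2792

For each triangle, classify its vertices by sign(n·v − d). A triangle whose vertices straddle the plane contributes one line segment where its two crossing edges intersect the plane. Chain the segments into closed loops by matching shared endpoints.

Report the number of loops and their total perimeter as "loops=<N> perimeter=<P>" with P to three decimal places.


loops=1 perimeter=6.765

Straddling triangles (12 of 32):
  (v10,v0,v12) [++-] → (-0.2792, -0.2792, -1.01202)–(-0.958219, -0.2792, -0.62)  len=0.7841
  (v10,v12,v11) [+-+] → (-0.958219, -0.2792, -0.62)–(-0.958219, -0.2792, 0.164043)  len=0.7840
  (v11,v12,v13) [+--] → (-0.958219, -0.2792, 0.164043)–(-0.958219, -0.2792, 0.62)  len=0.4560
  (v11,v13,v3) [+-+] → (-0.958219, -0.2792, 0.62)–(-0.2792, -0.2792, 1.01202)  len=0.7841
  (v12,v0,v14) [-+-] → (-0.2792, -0.2792, -1.01202)–(0, -0.2792, -1.07881)  len=0.2871
  (v13,v15,v3) [--+] → (0, -0.2792, 1.07881)–(-0.2792, -0.2792, 1.01202)  len=0.2871
  (v14,v0,v16) [-+-] → (0, -0.2792, -1.07881)–(0.2792, -0.2792, -1.01202)  len=0.2871
  (v15,v17,v3) [--+] → (0.2792, -0.2792, 1.01202)–(0, -0.2792, 1.07881)  len=0.2871
  (v16,v0,v1) [-++] → (0.2792, -0.2792, -1.01202)–(0.958219, -0.2792, -0.62)  len=0.7841
  (v16,v1,v17) [-+-] → (0.958219, -0.2792, -0.62)–(0.958219, -0.2792, -0.164043)  len=0.4560
  (v17,v1,v2) [-++] → (0.958219, -0.2792, -0.164043)–(0.958219, -0.2792, 0.62)  len=0.7840
  (v17,v2,v3) [-++] → (0.958219, -0.2792, 0.62)–(0.2792, -0.2792, 1.01202)  len=0.7841

Chained into 1 loop(s):
  loop 1: 12 segments, perimeter = 6.7645
Total perimeter = 6.765


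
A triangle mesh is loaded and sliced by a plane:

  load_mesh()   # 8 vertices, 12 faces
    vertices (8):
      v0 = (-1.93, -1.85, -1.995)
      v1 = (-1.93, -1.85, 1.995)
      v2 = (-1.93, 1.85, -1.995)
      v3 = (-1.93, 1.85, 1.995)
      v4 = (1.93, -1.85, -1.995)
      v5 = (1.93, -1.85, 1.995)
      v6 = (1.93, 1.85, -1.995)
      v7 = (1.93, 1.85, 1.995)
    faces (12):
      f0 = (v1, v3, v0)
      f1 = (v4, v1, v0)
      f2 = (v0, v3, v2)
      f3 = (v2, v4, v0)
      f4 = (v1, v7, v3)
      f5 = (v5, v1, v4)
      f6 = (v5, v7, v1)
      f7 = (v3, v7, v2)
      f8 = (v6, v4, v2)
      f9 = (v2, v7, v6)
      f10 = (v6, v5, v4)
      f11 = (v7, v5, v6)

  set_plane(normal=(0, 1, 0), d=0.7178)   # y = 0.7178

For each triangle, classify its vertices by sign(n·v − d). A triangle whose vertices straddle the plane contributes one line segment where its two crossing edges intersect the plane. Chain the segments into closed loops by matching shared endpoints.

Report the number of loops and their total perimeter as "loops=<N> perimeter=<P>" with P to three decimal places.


Straddling triangles (8 of 12):
  (v1,v3,v0) [-+-] → (-1.93, 0.7178, 1.995)–(-1.93, 0.7178, 0.77406)  len=1.2209
  (v0,v3,v2) [-++] → (-1.93, 0.7178, 0.77406)–(-1.93, 0.7178, -1.995)  len=2.7691
  (v2,v4,v0) [+--] → (-0.74884, 0.7178, -1.995)–(-1.93, 0.7178, -1.995)  len=1.1812
  (v1,v7,v3) [-++] → (0.74884, 0.7178, 1.995)–(-1.93, 0.7178, 1.995)  len=2.6788
  (v5,v7,v1) [-+-] → (1.93, 0.7178, 1.995)–(0.74884, 0.7178, 1.995)  len=1.1812
  (v6,v4,v2) [+-+] → (1.93, 0.7178, -1.995)–(-0.74884, 0.7178, -1.995)  len=2.6788
  (v6,v5,v4) [+--] → (1.93, 0.7178, -0.77406)–(1.93, 0.7178, -1.995)  len=1.2209
  (v7,v5,v6) [+-+] → (1.93, 0.7178, 1.995)–(1.93, 0.7178, -0.77406)  len=2.7691

Chained into 1 loop(s):
  loop 1: 8 segments, perimeter = 15.7000
Total perimeter = 15.700

loops=1 perimeter=15.700


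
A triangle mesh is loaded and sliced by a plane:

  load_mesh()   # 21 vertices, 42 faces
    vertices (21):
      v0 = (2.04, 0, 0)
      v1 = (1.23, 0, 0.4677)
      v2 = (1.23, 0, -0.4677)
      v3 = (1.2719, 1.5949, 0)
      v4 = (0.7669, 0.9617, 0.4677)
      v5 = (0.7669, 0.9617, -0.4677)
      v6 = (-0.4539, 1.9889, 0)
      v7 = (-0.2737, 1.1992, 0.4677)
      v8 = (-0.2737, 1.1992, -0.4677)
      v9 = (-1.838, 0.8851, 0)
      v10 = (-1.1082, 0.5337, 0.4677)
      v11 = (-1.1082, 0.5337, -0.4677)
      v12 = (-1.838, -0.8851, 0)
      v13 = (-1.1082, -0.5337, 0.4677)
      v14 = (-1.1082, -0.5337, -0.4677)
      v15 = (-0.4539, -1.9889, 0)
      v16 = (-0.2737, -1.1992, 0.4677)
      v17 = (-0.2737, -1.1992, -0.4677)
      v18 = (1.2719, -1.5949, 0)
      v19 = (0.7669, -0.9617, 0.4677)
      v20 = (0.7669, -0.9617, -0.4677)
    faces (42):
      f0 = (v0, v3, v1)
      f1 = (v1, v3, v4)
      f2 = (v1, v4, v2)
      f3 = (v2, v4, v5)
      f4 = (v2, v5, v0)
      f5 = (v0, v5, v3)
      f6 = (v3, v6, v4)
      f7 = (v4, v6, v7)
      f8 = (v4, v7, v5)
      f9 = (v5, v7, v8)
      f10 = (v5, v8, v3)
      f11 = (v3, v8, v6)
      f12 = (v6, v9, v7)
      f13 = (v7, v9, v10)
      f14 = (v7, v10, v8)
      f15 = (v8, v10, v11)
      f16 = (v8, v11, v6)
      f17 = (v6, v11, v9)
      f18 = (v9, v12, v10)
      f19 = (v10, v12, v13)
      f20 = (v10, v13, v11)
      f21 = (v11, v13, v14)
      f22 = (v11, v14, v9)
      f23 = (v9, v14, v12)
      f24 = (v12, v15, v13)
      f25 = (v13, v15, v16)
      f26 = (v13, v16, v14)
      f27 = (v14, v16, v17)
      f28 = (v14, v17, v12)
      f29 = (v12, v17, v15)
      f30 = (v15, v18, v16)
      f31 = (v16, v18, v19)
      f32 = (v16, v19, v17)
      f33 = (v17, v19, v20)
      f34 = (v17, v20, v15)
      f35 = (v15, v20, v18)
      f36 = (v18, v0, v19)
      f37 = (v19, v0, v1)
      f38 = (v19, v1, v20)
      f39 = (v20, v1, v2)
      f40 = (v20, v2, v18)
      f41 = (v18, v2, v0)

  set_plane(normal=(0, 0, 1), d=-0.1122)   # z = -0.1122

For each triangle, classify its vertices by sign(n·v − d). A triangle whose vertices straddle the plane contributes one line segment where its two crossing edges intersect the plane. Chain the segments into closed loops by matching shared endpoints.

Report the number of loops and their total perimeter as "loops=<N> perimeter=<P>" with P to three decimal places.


loops=2 perimeter=18.683

Straddling triangles (28 of 42):
  (v1,v4,v2) [++-] → (1.054, 0.365495, -0.1122)–(1.23, 0, -0.1122)  len=0.4057
  (v2,v4,v5) [-+-] → (1.054, 0.365495, -0.1122)–(0.7669, 0.9617, -0.1122)  len=0.6617
  (v2,v5,v0) [--+] → (1.73459, 0.230709, -0.1122)–(1.84568, 0, -0.1122)  len=0.2561
  (v0,v5,v3) [+-+] → (1.73459, 0.230709, -0.1122)–(1.15075, 1.443, -0.1122)  len=1.3455
  (v4,v7,v5) [++-] → (0.371419, 1.05196, -0.1122)–(0.7669, 0.9617, -0.1122)  len=0.4057
  (v5,v7,v8) [-+-] → (0.371419, 1.05196, -0.1122)–(-0.2737, 1.1992, -0.1122)  len=0.6617
  (v5,v8,v3) [--+] → (0.901115, 1.49997, -0.1122)–(1.15075, 1.443, -0.1122)  len=0.2561
  (v3,v8,v6) [+-+] → (0.901115, 1.49997, -0.1122)–(-0.41067, 1.79945, -0.1122)  len=1.3455
  (v7,v10,v8) [++-] → (-0.590853, 0.946276, -0.1122)–(-0.2737, 1.1992, -0.1122)  len=0.4057
  (v8,v10,v11) [-+-] → (-0.590853, 0.946276, -0.1122)–(-1.1082, 0.5337, -0.1122)  len=0.6617
  (v8,v11,v6) [--+] → (-0.610865, 1.6398, -0.1122)–(-0.41067, 1.79945, -0.1122)  len=0.2561
  (v6,v11,v9) [+-+] → (-0.610865, 1.6398, -0.1122)–(-1.66292, 0.8008, -0.1122)  len=1.3456
  (v10,v13,v11) [++-] → (-1.1082, 0.128033, -0.1122)–(-1.1082, 0.5337, -0.1122)  len=0.4057
  (v11,v13,v14) [-+-] → (-1.1082, 0.128033, -0.1122)–(-1.1082, -0.5337, -0.1122)  len=0.6617
  (v11,v14,v9) [--+] → (-1.66292, 0.544734, -0.1122)–(-1.66292, 0.8008, -0.1122)  len=0.2561
  (v9,v14,v12) [+-+] → (-1.66292, 0.544734, -0.1122)–(-1.66292, -0.8008, -0.1122)  len=1.3455
  (v13,v16,v14) [++-] → (-0.791047, -0.786624, -0.1122)–(-1.1082, -0.5337, -0.1122)  len=0.4057
  (v14,v16,v17) [-+-] → (-0.791047, -0.786624, -0.1122)–(-0.2737, -1.1992, -0.1122)  len=0.6617
  (v14,v17,v12) [--+] → (-1.46273, -0.960452, -0.1122)–(-1.66292, -0.8008, -0.1122)  len=0.2561
  (v12,v17,v15) [+-+] → (-1.46273, -0.960452, -0.1122)–(-0.41067, -1.79945, -0.1122)  len=1.3456
  (v16,v19,v17) [++-] → (0.121781, -1.10894, -0.1122)–(-0.2737, -1.1992, -0.1122)  len=0.4057
  (v17,v19,v20) [-+-] → (0.121781, -1.10894, -0.1122)–(0.7669, -0.9617, -0.1122)  len=0.6617
  (v17,v20,v15) [--+] → (-0.161033, -1.74248, -0.1122)–(-0.41067, -1.79945, -0.1122)  len=0.2561
  (v15,v20,v18) [+-+] → (-0.161033, -1.74248, -0.1122)–(1.15075, -1.443, -0.1122)  len=1.3455
  (v19,v1,v20) [++-] → (0.942902, -0.596205, -0.1122)–(0.7669, -0.9617, -0.1122)  len=0.4057
  (v20,v1,v2) [-+-] → (0.942902, -0.596205, -0.1122)–(1.23, 0, -0.1122)  len=0.6617
  (v20,v2,v18) [--+] → (1.26185, -1.21229, -0.1122)–(1.15075, -1.443, -0.1122)  len=0.2561
  (v18,v2,v0) [+-+] → (1.26185, -1.21229, -0.1122)–(1.84568, 0, -0.1122)  len=1.3455

Chained into 2 loop(s):
  loop 1: 14 segments, perimeter = 7.4716
  loop 2: 14 segments, perimeter = 11.2114
Total perimeter = 18.683


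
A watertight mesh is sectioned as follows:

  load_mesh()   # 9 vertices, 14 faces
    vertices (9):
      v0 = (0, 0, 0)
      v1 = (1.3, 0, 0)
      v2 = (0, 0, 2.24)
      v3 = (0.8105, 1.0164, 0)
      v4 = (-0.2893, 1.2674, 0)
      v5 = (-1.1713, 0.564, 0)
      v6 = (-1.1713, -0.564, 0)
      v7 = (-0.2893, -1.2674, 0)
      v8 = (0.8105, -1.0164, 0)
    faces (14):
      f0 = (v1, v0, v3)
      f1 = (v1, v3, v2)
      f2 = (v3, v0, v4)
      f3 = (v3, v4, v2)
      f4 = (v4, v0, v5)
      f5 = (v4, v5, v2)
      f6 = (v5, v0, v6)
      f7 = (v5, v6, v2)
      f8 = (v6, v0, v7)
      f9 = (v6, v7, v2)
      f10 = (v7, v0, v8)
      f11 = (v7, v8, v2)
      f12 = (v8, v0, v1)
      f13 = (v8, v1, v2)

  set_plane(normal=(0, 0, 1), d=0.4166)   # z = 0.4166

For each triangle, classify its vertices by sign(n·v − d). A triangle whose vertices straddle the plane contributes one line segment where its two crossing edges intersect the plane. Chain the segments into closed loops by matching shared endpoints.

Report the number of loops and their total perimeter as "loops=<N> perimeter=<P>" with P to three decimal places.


Straddling triangles (7 of 14):
  (v1,v3,v2) [--+] → (0.659761, 0.827368, 0.4166)–(1.05822, 0, 0.4166)  len=0.9183
  (v3,v4,v2) [--+] → (-0.235495, 1.03169, 0.4166)–(0.659761, 0.827368, 0.4166)  len=0.9183
  (v4,v5,v2) [--+] → (-0.953459, 0.459106, 0.4166)–(-0.235495, 1.03169, 0.4166)  len=0.9183
  (v5,v6,v2) [--+] → (-0.953459, -0.459106, 0.4166)–(-0.953459, 0.459106, 0.4166)  len=0.9182
  (v6,v7,v2) [--+] → (-0.235495, -1.03169, 0.4166)–(-0.953459, -0.459106, 0.4166)  len=0.9183
  (v7,v8,v2) [--+] → (0.659761, -0.827368, 0.4166)–(-0.235495, -1.03169, 0.4166)  len=0.9183
  (v8,v1,v2) [--+] → (1.05822, 0, 0.4166)–(0.659761, -0.827368, 0.4166)  len=0.9183

Chained into 1 loop(s):
  loop 1: 7 segments, perimeter = 6.4281
Total perimeter = 6.428

loops=1 perimeter=6.428


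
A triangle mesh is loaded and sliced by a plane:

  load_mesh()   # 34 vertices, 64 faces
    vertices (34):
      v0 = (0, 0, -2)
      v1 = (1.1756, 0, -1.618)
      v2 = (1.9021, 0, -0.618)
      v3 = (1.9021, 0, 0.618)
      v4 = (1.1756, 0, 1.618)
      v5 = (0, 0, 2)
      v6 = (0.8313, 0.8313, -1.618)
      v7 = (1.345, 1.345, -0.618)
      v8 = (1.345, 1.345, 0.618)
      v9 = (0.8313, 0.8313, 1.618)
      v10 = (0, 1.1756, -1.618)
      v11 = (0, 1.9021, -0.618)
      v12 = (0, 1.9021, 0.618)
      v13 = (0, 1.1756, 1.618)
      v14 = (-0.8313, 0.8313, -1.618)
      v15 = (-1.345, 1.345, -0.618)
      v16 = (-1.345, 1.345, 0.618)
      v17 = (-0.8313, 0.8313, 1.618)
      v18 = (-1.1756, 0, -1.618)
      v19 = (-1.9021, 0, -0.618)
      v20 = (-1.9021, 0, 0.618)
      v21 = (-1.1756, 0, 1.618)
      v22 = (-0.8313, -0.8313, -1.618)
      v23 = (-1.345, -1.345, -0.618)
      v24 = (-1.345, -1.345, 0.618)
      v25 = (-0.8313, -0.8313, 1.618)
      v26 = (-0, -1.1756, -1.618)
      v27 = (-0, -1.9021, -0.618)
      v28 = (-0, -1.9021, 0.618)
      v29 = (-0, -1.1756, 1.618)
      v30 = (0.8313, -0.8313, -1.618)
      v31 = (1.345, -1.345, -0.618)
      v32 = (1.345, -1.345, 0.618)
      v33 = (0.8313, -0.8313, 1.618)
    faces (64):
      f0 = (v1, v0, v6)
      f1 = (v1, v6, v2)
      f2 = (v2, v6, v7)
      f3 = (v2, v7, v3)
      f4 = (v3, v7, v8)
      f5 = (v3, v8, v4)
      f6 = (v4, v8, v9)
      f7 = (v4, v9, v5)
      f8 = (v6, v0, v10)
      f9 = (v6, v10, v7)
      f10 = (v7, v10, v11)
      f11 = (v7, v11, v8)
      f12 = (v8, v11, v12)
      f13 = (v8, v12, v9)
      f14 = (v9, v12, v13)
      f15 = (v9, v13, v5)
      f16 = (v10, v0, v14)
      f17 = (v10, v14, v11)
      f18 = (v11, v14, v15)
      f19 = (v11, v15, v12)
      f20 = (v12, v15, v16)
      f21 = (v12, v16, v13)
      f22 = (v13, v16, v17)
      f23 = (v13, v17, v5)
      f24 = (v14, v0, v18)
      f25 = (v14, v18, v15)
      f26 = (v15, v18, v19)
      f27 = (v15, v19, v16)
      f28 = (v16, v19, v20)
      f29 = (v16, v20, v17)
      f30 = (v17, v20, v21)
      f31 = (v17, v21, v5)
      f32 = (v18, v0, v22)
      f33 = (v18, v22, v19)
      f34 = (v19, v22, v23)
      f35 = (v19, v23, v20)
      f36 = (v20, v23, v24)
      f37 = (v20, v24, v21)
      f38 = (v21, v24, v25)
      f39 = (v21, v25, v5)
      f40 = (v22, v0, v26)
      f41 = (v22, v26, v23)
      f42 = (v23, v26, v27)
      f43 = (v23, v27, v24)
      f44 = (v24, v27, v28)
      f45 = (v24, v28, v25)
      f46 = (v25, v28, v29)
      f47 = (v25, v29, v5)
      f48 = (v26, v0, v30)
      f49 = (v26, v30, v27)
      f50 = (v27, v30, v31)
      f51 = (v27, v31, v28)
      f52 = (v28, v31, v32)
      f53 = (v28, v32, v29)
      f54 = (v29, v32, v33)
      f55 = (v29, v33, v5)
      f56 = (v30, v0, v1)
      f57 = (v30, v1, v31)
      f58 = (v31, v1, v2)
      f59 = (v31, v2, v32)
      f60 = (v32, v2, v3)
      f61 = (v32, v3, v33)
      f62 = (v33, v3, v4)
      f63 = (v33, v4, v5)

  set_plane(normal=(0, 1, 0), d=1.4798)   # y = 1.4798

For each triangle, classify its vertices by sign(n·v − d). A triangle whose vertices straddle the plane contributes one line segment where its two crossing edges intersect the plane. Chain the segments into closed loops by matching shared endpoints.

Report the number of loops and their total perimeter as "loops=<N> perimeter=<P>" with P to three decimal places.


Straddling triangles (10 of 64):
  (v7,v10,v11) [--+] → (0, 1.4798, -1.19928)–(1.01955, 1.4798, -0.618)  len=1.1736
  (v7,v11,v8) [-+-] → (1.01955, 1.4798, -0.618)–(1.01955, 1.4798, 0.318928)  len=0.9369
  (v8,v11,v12) [-++] → (1.01955, 1.4798, 0.318928)–(1.01955, 1.4798, 0.618)  len=0.2991
  (v8,v12,v9) [-+-] → (1.01955, 1.4798, 0.618)–(0.327846, 1.4798, 1.01238)  len=0.7962
  (v9,v12,v13) [-+-] → (0.327846, 1.4798, 1.01238)–(0, 1.4798, 1.19928)  len=0.3774
  (v10,v14,v11) [--+] → (-0.327846, 1.4798, -1.01238)–(0, 1.4798, -1.19928)  len=0.3774
  (v11,v14,v15) [+--] → (-0.327846, 1.4798, -1.01238)–(-1.01955, 1.4798, -0.618)  len=0.7962
  (v11,v15,v12) [+-+] → (-1.01955, 1.4798, -0.618)–(-1.01955, 1.4798, -0.318928)  len=0.2991
  (v12,v15,v16) [+--] → (-1.01955, 1.4798, -0.318928)–(-1.01955, 1.4798, 0.618)  len=0.9369
  (v12,v16,v13) [+--] → (-1.01955, 1.4798, 0.618)–(0, 1.4798, 1.19928)  len=1.1736

Chained into 1 loop(s):
  loop 1: 10 segments, perimeter = 7.1665
Total perimeter = 7.166

loops=1 perimeter=7.166
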